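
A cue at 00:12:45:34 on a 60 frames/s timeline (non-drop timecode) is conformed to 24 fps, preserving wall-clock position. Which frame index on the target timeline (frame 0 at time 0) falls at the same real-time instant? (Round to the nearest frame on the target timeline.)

frame 18374

Source frame index: (0×3600 + 12×60 + 45) × 60 + 34 = 45934.
Real time: 45934 / (60) = 22967/30 s.
Target frame: (22967/30) × (24) = 91868/5 ≈ 18373.600 → 18374.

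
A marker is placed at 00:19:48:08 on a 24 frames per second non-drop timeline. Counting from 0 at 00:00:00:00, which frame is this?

28520

Total seconds to the label: (0 × 3600 + 19 × 60 + 48) = 1188.
Frame index = 1188 × 24 + 8 = 28520.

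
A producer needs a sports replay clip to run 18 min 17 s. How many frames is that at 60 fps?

65820 frames

18 min 17 s = 1097 s.
Frames = 1097 × 60 = 65820.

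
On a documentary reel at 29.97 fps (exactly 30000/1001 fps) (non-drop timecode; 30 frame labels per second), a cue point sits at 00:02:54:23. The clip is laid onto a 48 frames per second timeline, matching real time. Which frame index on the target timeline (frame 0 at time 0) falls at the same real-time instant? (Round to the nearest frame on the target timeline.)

frame 8397

Source frame index: (0×3600 + 2×60 + 54) × 30 + 23 = 5243.
Real time: 5243 / (30000/1001) = 5248243/30000 s.
Target frame: (5248243/30000) × (48) = 5248243/625 ≈ 8397.189 → 8397.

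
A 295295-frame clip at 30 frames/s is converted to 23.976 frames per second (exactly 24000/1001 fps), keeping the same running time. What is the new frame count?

Target frames = source frames × (target rate / source rate) = 295295 × (24000/1001)/(30) = 295295 × 800/1001 = 236000.

236000 frames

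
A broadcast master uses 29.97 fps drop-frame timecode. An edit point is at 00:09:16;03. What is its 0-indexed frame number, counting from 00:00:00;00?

16665

As if non-drop at 30 labels/s: (0 × 3600 + 9 × 60 + 16) × 30 + 3 = 16683.
Minute boundaries passed: 9; those not divisible by 10: 9 − 0 = 9; dropped labels = 2 × 9 = 18.
Actual frame index = 16683 − 18 = 16665.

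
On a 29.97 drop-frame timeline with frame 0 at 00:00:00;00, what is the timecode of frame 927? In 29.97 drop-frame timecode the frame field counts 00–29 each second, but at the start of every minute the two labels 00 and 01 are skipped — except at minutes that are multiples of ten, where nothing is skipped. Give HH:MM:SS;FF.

Ten DF minutes hold 17982 frames, so frame 927 lies in block 0 (frames 0–17981) with 927 frames into that block.
The block's first minute is 1800 frames and the rest 1798 each; 927 frames reaches minute 0, so 0 × 18 + 0 × 2 = 0 labels have been skipped so far.
Adding those back, label number 927 + 0 = 927 at 30 labels/s is 30 s + 27 f = 0 h 0 min 30 s frame 27, i.e. 00:00:30;27.

00:00:30;27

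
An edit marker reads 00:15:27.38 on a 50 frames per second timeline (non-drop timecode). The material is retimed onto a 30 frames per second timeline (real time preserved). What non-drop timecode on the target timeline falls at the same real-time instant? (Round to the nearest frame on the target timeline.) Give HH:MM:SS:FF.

Source frame index: (0×3600 + 15×60 + 27) × 50 + 38 = 46388.
Real time: 46388 / (50) = 23194/25 s.
Target frame: (23194/25) × (30) = 139164/5 ≈ 27832.800 → 27833.
At 30 labels/s: frame 27833 → 00:15:27:23.

00:15:27:23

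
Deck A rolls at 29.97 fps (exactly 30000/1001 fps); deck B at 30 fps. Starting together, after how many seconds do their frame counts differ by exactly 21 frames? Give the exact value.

700.7 seconds

The gap grows by |30 − 30000/1001| = 30/1001 frames per second.
Time for a 21-frame gap: 21 ÷ (30/1001) = 700.7 s.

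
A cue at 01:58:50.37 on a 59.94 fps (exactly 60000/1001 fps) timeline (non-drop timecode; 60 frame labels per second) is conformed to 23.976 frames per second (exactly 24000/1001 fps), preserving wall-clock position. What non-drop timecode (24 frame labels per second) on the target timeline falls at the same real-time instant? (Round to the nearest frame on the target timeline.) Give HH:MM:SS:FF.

01:58:50:15

Source frame index: (1×3600 + 58×60 + 50) × 60 + 37 = 427837.
Real time: 427837 / (60000/1001) = 428264837/60000 s.
Target frame: (428264837/60000) × (24000/1001) = 855674/5 ≈ 171134.800 → 171135.
At 24 labels/s: frame 171135 → 01:58:50:15.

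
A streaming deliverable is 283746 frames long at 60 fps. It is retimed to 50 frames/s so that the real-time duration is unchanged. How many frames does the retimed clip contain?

236455 frames

Target frames = source frames × (target rate / source rate) = 283746 × (50)/(60) = 283746 × 5/6 = 236455.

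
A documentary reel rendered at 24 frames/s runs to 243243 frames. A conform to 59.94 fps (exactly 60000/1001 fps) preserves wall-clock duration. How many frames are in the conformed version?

607500 frames

Target frames = source frames × (target rate / source rate) = 243243 × (60000/1001)/(24) = 243243 × 2500/1001 = 607500.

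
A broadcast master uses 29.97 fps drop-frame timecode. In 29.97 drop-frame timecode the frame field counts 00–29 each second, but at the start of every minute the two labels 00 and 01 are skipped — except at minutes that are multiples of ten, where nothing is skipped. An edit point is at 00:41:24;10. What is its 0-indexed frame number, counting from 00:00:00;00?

As if non-drop at 30 labels/s: (0 × 3600 + 41 × 60 + 24) × 30 + 10 = 74530.
Minute boundaries passed: 41; those not divisible by 10: 41 − 4 = 37; dropped labels = 2 × 37 = 74.
Actual frame index = 74530 − 74 = 74456.

74456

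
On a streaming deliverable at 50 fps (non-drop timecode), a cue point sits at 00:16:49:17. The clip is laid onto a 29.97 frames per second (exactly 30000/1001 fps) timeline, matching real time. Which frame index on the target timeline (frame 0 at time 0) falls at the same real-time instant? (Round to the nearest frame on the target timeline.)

frame 30250

Source frame index: (0×3600 + 16×60 + 49) × 50 + 17 = 50467.
Real time: 50467 / (50) = 50467/50 s.
Target frame: (50467/50) × (30000/1001) = 30280200/1001 ≈ 30249.950 → 30250.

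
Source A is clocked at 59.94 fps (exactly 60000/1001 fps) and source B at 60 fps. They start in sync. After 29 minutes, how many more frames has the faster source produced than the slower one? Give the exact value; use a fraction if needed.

29 min = 1740 s.
A emits 60000/1001 × 1740 = 104400000/1001 frames; B emits 60 × 1740 = 104400.
Difference = 104400/1001 frames (≈ 104.2957); B is ahead of A.

104400/1001 frames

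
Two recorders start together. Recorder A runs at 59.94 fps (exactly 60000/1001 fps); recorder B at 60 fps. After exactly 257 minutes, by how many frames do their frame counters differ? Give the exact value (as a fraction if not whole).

925200/1001 frames

257 min = 15420 s.
A emits 60000/1001 × 15420 = 925200000/1001 frames; B emits 60 × 15420 = 925200.
Difference = 925200/1001 frames (≈ 924.2757); B is ahead of A.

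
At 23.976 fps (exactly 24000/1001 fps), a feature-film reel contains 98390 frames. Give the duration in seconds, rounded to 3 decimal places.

Running time = 98390 × 1001/24000 = 9848839/2400 s ≈ 4103.683 s.

4103.683 seconds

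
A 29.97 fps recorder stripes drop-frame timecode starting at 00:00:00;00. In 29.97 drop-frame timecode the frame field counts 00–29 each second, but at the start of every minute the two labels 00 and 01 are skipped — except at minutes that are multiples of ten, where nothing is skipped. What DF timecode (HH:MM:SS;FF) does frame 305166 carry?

02:49:42;12

Each 10-minute DF block holds 10 × 60 × 30 − 9 × 2 = 17982 frames. 305166 ÷ 17982 → 16 full blocks, remainder 17454.
Within the partial block the first minute is 1800 frames and each further minute 1798, so 9 further minute boundaries passed. Total skipped labels = 18 × 16 + 2 × 9 = 306.
Non-drop label index = 305166 + 306 = 305472; at 30 labels/s that is 02:49:42:12, i.e. DF 02:49:42;12.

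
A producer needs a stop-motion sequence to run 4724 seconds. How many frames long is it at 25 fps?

Frames = 4724 × 25 = 118100.

118100 frames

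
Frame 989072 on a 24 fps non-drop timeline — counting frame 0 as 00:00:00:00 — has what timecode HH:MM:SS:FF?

989072 ÷ 24 = 41211 full seconds, remainder 8 frames.
41211 s = 11 h 26 min 51 s.
Timecode: 11:26:51:08.

11:26:51:08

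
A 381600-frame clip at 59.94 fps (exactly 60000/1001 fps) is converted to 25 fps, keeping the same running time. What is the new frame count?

159159 frames

Target frames = source frames × (target rate / source rate) = 381600 × (25)/(60000/1001) = 381600 × 1001/2400 = 159159.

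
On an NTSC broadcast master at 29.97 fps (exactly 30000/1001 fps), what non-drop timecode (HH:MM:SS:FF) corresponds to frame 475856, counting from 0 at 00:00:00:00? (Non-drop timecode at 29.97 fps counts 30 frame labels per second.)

475856 ÷ 30 = 15861 full seconds, remainder 26 frames.
15861 s = 4 h 24 min 21 s.
Timecode: 04:24:21:26.

04:24:21:26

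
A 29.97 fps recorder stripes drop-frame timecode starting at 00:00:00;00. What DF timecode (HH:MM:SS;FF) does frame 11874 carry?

Ten DF minutes hold 17982 frames, so frame 11874 lies in block 0 (frames 0–17981) with 11874 frames into that block.
The block's first minute is 1800 frames and the rest 1798 each; 11874 frames reaches minute 6, so 0 × 18 + 6 × 2 = 12 labels have been skipped so far.
Adding those back, label number 11874 + 12 = 11886 at 30 labels/s is 396 s + 6 f = 0 h 6 min 36 s frame 6, i.e. 00:06:36;06.

00:06:36;06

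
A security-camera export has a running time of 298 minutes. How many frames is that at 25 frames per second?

298 min = 17880 s.
Frames = 17880 × 25 = 447000.

447000 frames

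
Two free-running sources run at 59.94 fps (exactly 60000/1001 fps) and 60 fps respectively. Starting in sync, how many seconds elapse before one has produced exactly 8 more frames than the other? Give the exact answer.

The gap grows by |60 − 60000/1001| = 60/1001 frames per second.
Time for a 8-frame gap: 8 ÷ (60/1001) = 2002/15 s.

2002/15 seconds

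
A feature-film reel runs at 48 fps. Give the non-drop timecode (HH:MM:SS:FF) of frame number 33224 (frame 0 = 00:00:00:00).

33224 ÷ 48 = 692 full seconds, remainder 8 frames.
692 s = 0 h 11 min 32 s.
Timecode: 00:11:32:08.

00:11:32:08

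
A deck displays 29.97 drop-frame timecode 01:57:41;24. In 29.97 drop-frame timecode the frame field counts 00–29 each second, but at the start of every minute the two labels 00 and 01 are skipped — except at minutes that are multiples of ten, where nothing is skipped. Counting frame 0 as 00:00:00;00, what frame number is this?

As if non-drop at 30 labels/s: (1 × 3600 + 57 × 60 + 41) × 30 + 24 = 211854.
Minute boundaries passed: 117; those not divisible by 10: 117 − 11 = 106; dropped labels = 2 × 106 = 212.
Actual frame index = 211854 − 212 = 211642.

211642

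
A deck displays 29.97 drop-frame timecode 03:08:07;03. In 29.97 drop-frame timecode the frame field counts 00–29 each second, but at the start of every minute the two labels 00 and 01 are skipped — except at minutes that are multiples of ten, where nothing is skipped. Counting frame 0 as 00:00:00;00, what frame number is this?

Complete 10-minute blocks: 18, each 17982 frames → 323676.
Remaining 8 whole minutes in the current block: 1800 + 7 × 1798 = 14386 frames.
Within the current minute: 7 × 30 + 3 − 2 = 211 (labels ;00/;01 skipped at this minute). Total = 323676 + 14386 + 211 = 338273.

338273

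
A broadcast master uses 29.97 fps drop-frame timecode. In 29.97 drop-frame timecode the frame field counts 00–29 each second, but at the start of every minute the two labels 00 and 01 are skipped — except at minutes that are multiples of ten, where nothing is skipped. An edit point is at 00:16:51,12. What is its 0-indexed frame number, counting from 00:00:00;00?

30312

As if non-drop at 30 labels/s: (0 × 3600 + 16 × 60 + 51) × 30 + 12 = 30342.
Minute boundaries passed: 16; those not divisible by 10: 16 − 1 = 15; dropped labels = 2 × 15 = 30.
Actual frame index = 30342 − 30 = 30312.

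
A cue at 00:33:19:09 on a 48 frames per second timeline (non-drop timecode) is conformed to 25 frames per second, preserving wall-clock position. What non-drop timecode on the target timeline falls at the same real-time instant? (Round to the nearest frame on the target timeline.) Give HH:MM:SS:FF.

Source frame index: (0×3600 + 33×60 + 19) × 48 + 9 = 95961.
Real time: 95961 / (48) = 31987/16 s.
Target frame: (31987/16) × (25) = 799675/16 ≈ 49979.688 → 49980.
At 25 labels/s: frame 49980 → 00:33:19:05.

00:33:19:05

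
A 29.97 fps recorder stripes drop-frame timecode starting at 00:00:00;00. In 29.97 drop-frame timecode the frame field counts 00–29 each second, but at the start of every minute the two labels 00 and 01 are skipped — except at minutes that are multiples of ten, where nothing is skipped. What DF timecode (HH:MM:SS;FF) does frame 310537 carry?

02:52:41;17

Ten DF minutes hold 17982 frames, so frame 310537 lies in block 17 (frames 305694–323675) with 4843 frames into that block.
The block's first minute is 1800 frames and the rest 1798 each; 4843 frames reaches minute 2, so 17 × 18 + 2 × 2 = 310 labels have been skipped so far.
Adding those back, label number 310537 + 310 = 310847 at 30 labels/s is 10361 s + 17 f = 2 h 52 min 41 s frame 17, i.e. 02:52:41;17.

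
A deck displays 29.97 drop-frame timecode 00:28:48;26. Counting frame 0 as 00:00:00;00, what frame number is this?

51814

Complete 10-minute blocks: 2, each 17982 frames → 35964.
Remaining 8 whole minutes in the current block: 1800 + 7 × 1798 = 14386 frames.
Within the current minute: 48 × 30 + 26 − 2 = 1464 (labels ;00/;01 skipped at this minute). Total = 35964 + 14386 + 1464 = 51814.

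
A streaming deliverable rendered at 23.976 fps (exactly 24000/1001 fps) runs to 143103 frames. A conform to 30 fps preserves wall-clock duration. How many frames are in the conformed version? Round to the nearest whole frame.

179058 frames

Frames at target rate = 143103 × (30) / (24000/1001) = 143246103/800 ≈ 179057.629.
Nearest whole frame: 179058.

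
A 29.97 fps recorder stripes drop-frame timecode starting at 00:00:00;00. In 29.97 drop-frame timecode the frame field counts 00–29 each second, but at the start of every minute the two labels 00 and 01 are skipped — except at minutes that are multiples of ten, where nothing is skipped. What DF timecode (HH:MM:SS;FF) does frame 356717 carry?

Ten DF minutes hold 17982 frames, so frame 356717 lies in block 19 (frames 341658–359639) with 15059 frames into that block.
The block's first minute is 1800 frames and the rest 1798 each; 15059 frames reaches minute 8, so 19 × 18 + 8 × 2 = 358 labels have been skipped so far.
Adding those back, label number 356717 + 358 = 357075 at 30 labels/s is 11902 s + 15 f = 3 h 18 min 22 s frame 15, i.e. 03:18:22;15.

03:18:22;15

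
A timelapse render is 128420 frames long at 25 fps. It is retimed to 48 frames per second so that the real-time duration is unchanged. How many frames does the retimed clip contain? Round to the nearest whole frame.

Frames at target rate = 128420 × (48) / (25) = 1232832/5 ≈ 246566.400.
Nearest whole frame: 246566.

246566 frames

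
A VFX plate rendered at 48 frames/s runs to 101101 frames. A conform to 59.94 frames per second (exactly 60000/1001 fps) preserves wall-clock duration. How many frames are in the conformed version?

126250 frames

Target frames = source frames × (target rate / source rate) = 101101 × (60000/1001)/(48) = 101101 × 1250/1001 = 126250.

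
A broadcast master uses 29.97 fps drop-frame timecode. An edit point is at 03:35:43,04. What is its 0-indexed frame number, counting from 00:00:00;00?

387906

As if non-drop at 30 labels/s: (3 × 3600 + 35 × 60 + 43) × 30 + 4 = 388294.
Minute boundaries passed: 215; those not divisible by 10: 215 − 21 = 194; dropped labels = 2 × 194 = 388.
Actual frame index = 388294 − 388 = 387906.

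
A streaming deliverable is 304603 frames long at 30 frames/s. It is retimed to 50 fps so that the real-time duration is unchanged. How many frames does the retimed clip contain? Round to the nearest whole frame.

507672 frames

Frames at target rate = 304603 × (50) / (30) = 1523015/3 ≈ 507671.667.
Nearest whole frame: 507672.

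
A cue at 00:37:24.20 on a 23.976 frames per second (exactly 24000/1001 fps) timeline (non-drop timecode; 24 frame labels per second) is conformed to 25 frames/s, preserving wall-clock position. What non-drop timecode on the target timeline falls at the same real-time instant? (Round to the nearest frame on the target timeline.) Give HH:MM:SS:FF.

00:37:27:02

Source frame index: (0×3600 + 37×60 + 24) × 24 + 20 = 53876.
Real time: 53876 / (24000/1001) = 13482469/6000 s.
Target frame: (13482469/6000) × (25) = 13482469/240 ≈ 56176.954 → 56177.
At 25 labels/s: frame 56177 → 00:37:27:02.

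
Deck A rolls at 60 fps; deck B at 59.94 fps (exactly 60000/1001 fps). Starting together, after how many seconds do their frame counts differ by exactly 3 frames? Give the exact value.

50.05 seconds

The gap grows by |60000/1001 − 60| = 60/1001 frames per second.
Time for a 3-frame gap: 3 ÷ (60/1001) = 50.05 s.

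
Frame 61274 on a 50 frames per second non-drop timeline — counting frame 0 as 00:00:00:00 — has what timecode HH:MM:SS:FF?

00:20:25:24

61274 ÷ 50 = 1225 full seconds, remainder 24 frames.
1225 s = 0 h 20 min 25 s.
Timecode: 00:20:25:24.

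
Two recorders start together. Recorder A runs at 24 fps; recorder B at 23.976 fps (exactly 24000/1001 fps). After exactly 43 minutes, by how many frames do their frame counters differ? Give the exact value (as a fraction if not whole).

61920/1001 frames

43 min = 2580 s.
A emits 24 × 2580 = 61920 frames; B emits 24000/1001 × 2580 = 61920000/1001.
Difference = 61920/1001 frames (≈ 61.8581); B is behind A.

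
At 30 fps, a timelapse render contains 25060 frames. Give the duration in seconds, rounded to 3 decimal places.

Running time = 25060 × 1/30 = 2506/3 s ≈ 835.333 s.

835.333 seconds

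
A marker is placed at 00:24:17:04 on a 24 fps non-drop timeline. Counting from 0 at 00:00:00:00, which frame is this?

Total seconds to the label: (0 × 3600 + 24 × 60 + 17) = 1457.
Frame index = 1457 × 24 + 4 = 34972.

34972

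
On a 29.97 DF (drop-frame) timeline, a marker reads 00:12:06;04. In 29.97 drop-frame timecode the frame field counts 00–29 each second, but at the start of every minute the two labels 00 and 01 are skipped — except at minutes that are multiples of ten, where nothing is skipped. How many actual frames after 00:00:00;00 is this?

21762

Complete 10-minute blocks: 1, each 17982 frames → 17982.
Remaining 2 whole minutes in the current block: 1800 + 1 × 1798 = 3598 frames.
Within the current minute: 6 × 30 + 4 − 2 = 182 (labels ;00/;01 skipped at this minute). Total = 17982 + 3598 + 182 = 21762.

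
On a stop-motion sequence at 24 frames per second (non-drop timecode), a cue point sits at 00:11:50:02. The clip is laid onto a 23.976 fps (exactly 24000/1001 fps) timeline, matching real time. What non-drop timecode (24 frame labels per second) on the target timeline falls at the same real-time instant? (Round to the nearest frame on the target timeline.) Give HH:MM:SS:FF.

00:11:49:09

Source frame index: (0×3600 + 11×60 + 50) × 24 + 2 = 17042.
Real time: 17042 / (24) = 8521/12 s.
Target frame: (8521/12) × (24000/1001) = 17042000/1001 ≈ 17024.975 → 17025.
At 24 labels/s: frame 17025 → 00:11:49:09.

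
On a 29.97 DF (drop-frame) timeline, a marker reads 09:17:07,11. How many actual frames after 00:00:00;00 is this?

1001817

Complete 10-minute blocks: 55, each 17982 frames → 989010.
Remaining 7 whole minutes in the current block: 1800 + 6 × 1798 = 12588 frames.
Within the current minute: 7 × 30 + 11 − 2 = 219 (labels ;00/;01 skipped at this minute). Total = 989010 + 12588 + 219 = 1001817.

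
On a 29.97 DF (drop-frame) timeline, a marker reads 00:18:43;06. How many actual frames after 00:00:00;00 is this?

As if non-drop at 30 labels/s: (0 × 3600 + 18 × 60 + 43) × 30 + 6 = 33696.
Minute boundaries passed: 18; those not divisible by 10: 18 − 1 = 17; dropped labels = 2 × 17 = 34.
Actual frame index = 33696 − 34 = 33662.

33662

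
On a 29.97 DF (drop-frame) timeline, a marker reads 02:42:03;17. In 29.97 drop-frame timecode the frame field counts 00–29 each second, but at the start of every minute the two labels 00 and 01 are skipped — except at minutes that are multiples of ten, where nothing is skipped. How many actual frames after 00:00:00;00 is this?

291415

Complete 10-minute blocks: 16, each 17982 frames → 287712.
Remaining 2 whole minutes in the current block: 1800 + 1 × 1798 = 3598 frames.
Within the current minute: 3 × 30 + 17 − 2 = 105 (labels ;00/;01 skipped at this minute). Total = 287712 + 3598 + 105 = 291415.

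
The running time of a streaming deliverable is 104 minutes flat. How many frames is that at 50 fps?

104 min = 6240 s.
Frames = 6240 × 50 = 312000.

312000 frames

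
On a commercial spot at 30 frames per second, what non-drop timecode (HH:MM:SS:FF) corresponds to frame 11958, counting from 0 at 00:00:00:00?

11958 ÷ 30 = 398 full seconds, remainder 18 frames.
398 s = 0 h 6 min 38 s.
Timecode: 00:06:38:18.

00:06:38:18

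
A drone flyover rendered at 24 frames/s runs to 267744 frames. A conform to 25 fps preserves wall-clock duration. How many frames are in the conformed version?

278900 frames

Target frames = source frames × (target rate / source rate) = 267744 × (25)/(24) = 267744 × 25/24 = 278900.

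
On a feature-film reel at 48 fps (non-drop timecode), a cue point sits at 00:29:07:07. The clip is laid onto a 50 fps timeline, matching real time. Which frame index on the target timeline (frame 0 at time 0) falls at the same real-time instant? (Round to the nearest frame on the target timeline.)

Source frame index: (0×3600 + 29×60 + 7) × 48 + 7 = 83863.
Real time: 83863 / (48) = 83863/48 s.
Target frame: (83863/48) × (50) = 2096575/24 ≈ 87357.292 → 87357.

frame 87357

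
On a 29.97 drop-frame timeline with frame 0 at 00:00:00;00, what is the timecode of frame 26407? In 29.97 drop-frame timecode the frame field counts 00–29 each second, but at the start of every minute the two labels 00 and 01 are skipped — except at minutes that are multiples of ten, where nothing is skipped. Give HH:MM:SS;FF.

00:14:41;03

Ten DF minutes hold 17982 frames, so frame 26407 lies in block 1 (frames 17982–35963) with 8425 frames into that block.
The block's first minute is 1800 frames and the rest 1798 each; 8425 frames reaches minute 4, so 1 × 18 + 4 × 2 = 26 labels have been skipped so far.
Adding those back, label number 26407 + 26 = 26433 at 30 labels/s is 881 s + 3 f = 0 h 14 min 41 s frame 3, i.e. 00:14:41;03.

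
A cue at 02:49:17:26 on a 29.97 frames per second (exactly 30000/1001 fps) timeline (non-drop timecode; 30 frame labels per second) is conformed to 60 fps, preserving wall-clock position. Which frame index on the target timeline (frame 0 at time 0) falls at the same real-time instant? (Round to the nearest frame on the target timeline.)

frame 610081

Source frame index: (2×3600 + 49×60 + 17) × 30 + 26 = 304736.
Real time: 304736 / (30000/1001) = 19065046/1875 s.
Target frame: (19065046/1875) × (60) = 76260184/125 ≈ 610081.472 → 610081.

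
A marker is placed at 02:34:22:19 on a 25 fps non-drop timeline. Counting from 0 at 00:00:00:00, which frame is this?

Total seconds to the label: (2 × 3600 + 34 × 60 + 22) = 9262.
Frame index = 9262 × 25 + 19 = 231569.

frame 231569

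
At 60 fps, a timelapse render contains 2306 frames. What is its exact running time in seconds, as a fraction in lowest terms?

Running time = 2306 ÷ (60) = 2306 × 1/60 = 1153/30 s.

1153/30 seconds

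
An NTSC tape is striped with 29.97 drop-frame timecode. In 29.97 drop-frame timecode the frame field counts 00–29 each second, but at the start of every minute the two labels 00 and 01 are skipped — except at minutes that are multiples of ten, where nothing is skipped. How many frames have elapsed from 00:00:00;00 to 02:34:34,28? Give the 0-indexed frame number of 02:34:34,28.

277970

As if non-drop at 30 labels/s: (2 × 3600 + 34 × 60 + 34) × 30 + 28 = 278248.
Minute boundaries passed: 154; those not divisible by 10: 154 − 15 = 139; dropped labels = 2 × 139 = 278.
Actual frame index = 278248 − 278 = 277970.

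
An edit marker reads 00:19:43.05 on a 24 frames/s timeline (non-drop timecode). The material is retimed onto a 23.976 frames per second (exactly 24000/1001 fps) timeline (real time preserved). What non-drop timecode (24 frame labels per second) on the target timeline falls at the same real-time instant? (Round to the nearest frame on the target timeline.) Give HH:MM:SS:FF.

Source frame index: (0×3600 + 19×60 + 43) × 24 + 5 = 28397.
Real time: 28397 / (24) = 28397/24 s.
Target frame: (28397/24) × (24000/1001) = 28397000/1001 ≈ 28368.631 → 28369.
At 24 labels/s: frame 28369 → 00:19:42:01.

00:19:42:01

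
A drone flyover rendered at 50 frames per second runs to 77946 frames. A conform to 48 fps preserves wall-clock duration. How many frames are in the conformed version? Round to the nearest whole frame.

74828 frames

Frames at target rate = 77946 × (48) / (50) = 1870704/25 ≈ 74828.160.
Nearest whole frame: 74828.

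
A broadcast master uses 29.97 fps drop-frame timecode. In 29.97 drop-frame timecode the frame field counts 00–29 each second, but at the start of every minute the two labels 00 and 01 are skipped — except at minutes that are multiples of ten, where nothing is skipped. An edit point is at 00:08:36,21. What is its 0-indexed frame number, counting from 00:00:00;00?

Complete 10-minute blocks: 0, each 17982 frames → 0.
Remaining 8 whole minutes in the current block: 1800 + 7 × 1798 = 14386 frames.
Within the current minute: 36 × 30 + 21 − 2 = 1099 (labels ;00/;01 skipped at this minute). Total = 0 + 14386 + 1099 = 15485.

15485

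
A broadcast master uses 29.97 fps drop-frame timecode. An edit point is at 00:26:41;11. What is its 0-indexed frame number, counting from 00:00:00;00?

Complete 10-minute blocks: 2, each 17982 frames → 35964.
Remaining 6 whole minutes in the current block: 1800 + 5 × 1798 = 10790 frames.
Within the current minute: 41 × 30 + 11 − 2 = 1239 (labels ;00/;01 skipped at this minute). Total = 35964 + 10790 + 1239 = 47993.

47993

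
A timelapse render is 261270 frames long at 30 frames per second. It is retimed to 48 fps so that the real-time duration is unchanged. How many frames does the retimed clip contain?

Target frames = source frames × (target rate / source rate) = 261270 × (48)/(30) = 261270 × 8/5 = 418032.

418032 frames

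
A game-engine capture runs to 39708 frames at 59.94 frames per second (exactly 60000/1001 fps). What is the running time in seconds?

662.4618 seconds

Running time = 39708 / (60000/1001) = 662.4618 s.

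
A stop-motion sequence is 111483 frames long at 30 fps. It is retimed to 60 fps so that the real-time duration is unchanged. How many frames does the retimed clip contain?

222966 frames

Target frames = source frames × (target rate / source rate) = 111483 × (60)/(30) = 111483 × 2 = 222966.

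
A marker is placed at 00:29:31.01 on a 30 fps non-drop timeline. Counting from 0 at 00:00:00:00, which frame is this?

Total seconds to the label: (0 × 3600 + 29 × 60 + 31) = 1771.
Frame index = 1771 × 30 + 1 = 53131.

frame 53131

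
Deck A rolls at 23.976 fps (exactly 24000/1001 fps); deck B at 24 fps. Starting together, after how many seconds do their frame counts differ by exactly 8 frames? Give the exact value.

1001/3 seconds

The gap grows by |24 − 24000/1001| = 24/1001 frames per second.
Time for a 8-frame gap: 8 ÷ (24/1001) = 1001/3 s.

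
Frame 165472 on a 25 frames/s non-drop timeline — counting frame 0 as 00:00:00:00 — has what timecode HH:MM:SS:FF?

165472 ÷ 25 = 6618 full seconds, remainder 22 frames.
6618 s = 1 h 50 min 18 s.
Timecode: 01:50:18:22.

01:50:18:22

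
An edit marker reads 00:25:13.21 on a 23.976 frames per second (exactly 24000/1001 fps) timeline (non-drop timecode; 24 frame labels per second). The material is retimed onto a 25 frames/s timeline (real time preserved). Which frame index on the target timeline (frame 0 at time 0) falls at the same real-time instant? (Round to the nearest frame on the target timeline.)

Source frame index: (0×3600 + 25×60 + 13) × 24 + 21 = 36333.
Real time: 36333 / (24000/1001) = 12123111/8000 s.
Target frame: (12123111/8000) × (25) = 12123111/320 ≈ 37884.722 → 37885.

frame 37885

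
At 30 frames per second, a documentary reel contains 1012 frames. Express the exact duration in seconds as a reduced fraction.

506/15 seconds

Running time = 1012 ÷ (30) = 1012 × 1/30 = 506/15 s.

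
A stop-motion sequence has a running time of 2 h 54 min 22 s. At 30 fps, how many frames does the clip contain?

2 h 54 min 22 s = 10462 s.
Frames = 10462 × 30 = 313860.

313860 frames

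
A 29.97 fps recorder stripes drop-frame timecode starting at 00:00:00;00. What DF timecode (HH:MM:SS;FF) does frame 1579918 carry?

Ten DF minutes hold 17982 frames, so frame 1579918 lies in block 87 (frames 1564434–1582415) with 15484 frames into that block.
The block's first minute is 1800 frames and the rest 1798 each; 15484 frames reaches minute 8, so 87 × 18 + 8 × 2 = 1582 labels have been skipped so far.
Adding those back, label number 1579918 + 1582 = 1581500 at 30 labels/s is 52716 s + 20 f = 14 h 38 min 36 s frame 20, i.e. 14:38:36;20.

14:38:36;20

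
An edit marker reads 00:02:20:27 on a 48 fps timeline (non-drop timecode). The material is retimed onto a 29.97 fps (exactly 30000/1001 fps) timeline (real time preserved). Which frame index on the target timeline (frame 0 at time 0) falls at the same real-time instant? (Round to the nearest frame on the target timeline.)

Source frame index: (0×3600 + 2×60 + 20) × 48 + 27 = 6747.
Real time: 6747 / (48) = 2249/16 s.
Target frame: (2249/16) × (30000/1001) = 324375/77 ≈ 4212.662 → 4213.

frame 4213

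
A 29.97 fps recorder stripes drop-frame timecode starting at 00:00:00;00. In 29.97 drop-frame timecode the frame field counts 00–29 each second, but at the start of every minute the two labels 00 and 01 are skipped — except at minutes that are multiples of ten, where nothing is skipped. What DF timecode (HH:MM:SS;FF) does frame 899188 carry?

08:20:02;28

Ten DF minutes hold 17982 frames, so frame 899188 lies in block 50 (frames 899100–917081) with 88 frames into that block.
The block's first minute is 1800 frames and the rest 1798 each; 88 frames reaches minute 0, so 50 × 18 + 0 × 2 = 900 labels have been skipped so far.
Adding those back, label number 899188 + 900 = 900088 at 30 labels/s is 30002 s + 28 f = 8 h 20 min 2 s frame 28, i.e. 08:20:02;28.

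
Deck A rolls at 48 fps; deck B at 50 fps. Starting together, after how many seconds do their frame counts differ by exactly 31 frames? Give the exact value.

15.5 seconds

The gap grows by |50 − 48| = 2 frames per second.
Time for a 31-frame gap: 31 ÷ (2) = 15.5 s.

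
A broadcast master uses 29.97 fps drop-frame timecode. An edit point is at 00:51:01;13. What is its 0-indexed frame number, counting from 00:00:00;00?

As if non-drop at 30 labels/s: (0 × 3600 + 51 × 60 + 1) × 30 + 13 = 91843.
Minute boundaries passed: 51; those not divisible by 10: 51 − 5 = 46; dropped labels = 2 × 46 = 92.
Actual frame index = 91843 − 92 = 91751.

91751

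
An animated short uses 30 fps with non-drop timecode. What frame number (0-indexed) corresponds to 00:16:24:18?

frame 29538

Total seconds to the label: (0 × 3600 + 16 × 60 + 24) = 984.
Frame index = 984 × 30 + 18 = 29538.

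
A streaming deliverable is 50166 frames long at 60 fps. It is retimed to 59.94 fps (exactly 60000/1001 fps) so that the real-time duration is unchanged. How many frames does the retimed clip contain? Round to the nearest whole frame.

50116 frames

Frames at target rate = 50166 × (60000/1001) / (60) = 50166000/1001 ≈ 50115.884.
Nearest whole frame: 50116.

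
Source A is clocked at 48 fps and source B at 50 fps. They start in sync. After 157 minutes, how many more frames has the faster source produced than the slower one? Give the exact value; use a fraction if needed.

157 min = 9420 s.
A emits 48 × 9420 = 452160 frames; B emits 50 × 9420 = 471000.
Difference = 18840 frames; B is ahead of A.

18840 frames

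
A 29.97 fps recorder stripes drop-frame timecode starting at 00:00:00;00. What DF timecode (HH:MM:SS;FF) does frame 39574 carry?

00:22:00;14

Ten DF minutes hold 17982 frames, so frame 39574 lies in block 2 (frames 35964–53945) with 3610 frames into that block.
The block's first minute is 1800 frames and the rest 1798 each; 3610 frames reaches minute 2, so 2 × 18 + 2 × 2 = 40 labels have been skipped so far.
Adding those back, label number 39574 + 40 = 39614 at 30 labels/s is 1320 s + 14 f = 0 h 22 min 0 s frame 14, i.e. 00:22:00;14.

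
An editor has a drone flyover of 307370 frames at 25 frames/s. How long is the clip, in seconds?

Running time = 307370 / (25) = 12294.8 s.

12294.8 seconds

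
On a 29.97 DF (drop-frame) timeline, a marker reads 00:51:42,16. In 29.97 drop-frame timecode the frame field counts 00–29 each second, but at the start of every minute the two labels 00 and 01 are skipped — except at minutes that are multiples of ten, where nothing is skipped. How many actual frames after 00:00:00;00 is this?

92984

Complete 10-minute blocks: 5, each 17982 frames → 89910.
Remaining 1 whole minute in the current block: 1800 + 0 × 1798 = 1800 frames.
Within the current minute: 42 × 30 + 16 − 2 = 1274 (labels ;00/;01 skipped at this minute). Total = 89910 + 1800 + 1274 = 92984.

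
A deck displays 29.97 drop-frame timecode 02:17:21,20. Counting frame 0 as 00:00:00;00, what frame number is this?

As if non-drop at 30 labels/s: (2 × 3600 + 17 × 60 + 21) × 30 + 20 = 247250.
Minute boundaries passed: 137; those not divisible by 10: 137 − 13 = 124; dropped labels = 2 × 124 = 248.
Actual frame index = 247250 − 248 = 247002.

247002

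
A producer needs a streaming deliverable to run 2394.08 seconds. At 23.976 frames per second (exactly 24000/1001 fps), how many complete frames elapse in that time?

57400 frames

Frames = 2394.08 × 24000/1001 = 4419840/77 ≈ 57400.5195.
Complete frames: 57400.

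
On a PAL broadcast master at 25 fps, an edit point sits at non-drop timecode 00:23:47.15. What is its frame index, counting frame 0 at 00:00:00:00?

35690

Total seconds to the label: (0 × 3600 + 23 × 60 + 47) = 1427.
Frame index = 1427 × 25 + 15 = 35690.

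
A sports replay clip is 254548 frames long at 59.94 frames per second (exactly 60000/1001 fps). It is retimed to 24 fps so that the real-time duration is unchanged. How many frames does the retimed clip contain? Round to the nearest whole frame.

Frames at target rate = 254548 × (24) / (60000/1001) = 63700637/625 ≈ 101921.019.
Nearest whole frame: 101921.

101921 frames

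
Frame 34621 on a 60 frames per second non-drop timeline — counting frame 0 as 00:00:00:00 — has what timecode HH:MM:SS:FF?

34621 ÷ 60 = 577 full seconds, remainder 1 frame.
577 s = 0 h 9 min 37 s.
Timecode: 00:09:37:01.

00:09:37:01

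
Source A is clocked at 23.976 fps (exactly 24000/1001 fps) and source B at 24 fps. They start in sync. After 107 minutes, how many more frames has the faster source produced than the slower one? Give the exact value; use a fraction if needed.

154080/1001 frames

107 min = 6420 s.
A emits 24000/1001 × 6420 = 154080000/1001 frames; B emits 24 × 6420 = 154080.
Difference = 154080/1001 frames (≈ 153.9261); B is ahead of A.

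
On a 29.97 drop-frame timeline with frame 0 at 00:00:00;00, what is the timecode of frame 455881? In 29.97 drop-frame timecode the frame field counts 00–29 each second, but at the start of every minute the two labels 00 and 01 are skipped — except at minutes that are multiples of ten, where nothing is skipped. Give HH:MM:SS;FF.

04:13:31;07

Ten DF minutes hold 17982 frames, so frame 455881 lies in block 25 (frames 449550–467531) with 6331 frames into that block.
The block's first minute is 1800 frames and the rest 1798 each; 6331 frames reaches minute 3, so 25 × 18 + 3 × 2 = 456 labels have been skipped so far.
Adding those back, label number 455881 + 456 = 456337 at 30 labels/s is 15211 s + 7 f = 4 h 13 min 31 s frame 7, i.e. 04:13:31;07.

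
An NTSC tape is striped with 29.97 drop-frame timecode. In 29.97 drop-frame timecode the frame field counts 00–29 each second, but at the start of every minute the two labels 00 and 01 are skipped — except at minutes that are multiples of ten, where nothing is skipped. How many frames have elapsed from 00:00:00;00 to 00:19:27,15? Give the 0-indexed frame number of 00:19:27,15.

Complete 10-minute blocks: 1, each 17982 frames → 17982.
Remaining 9 whole minutes in the current block: 1800 + 8 × 1798 = 16184 frames.
Within the current minute: 27 × 30 + 15 − 2 = 823 (labels ;00/;01 skipped at this minute). Total = 17982 + 16184 + 823 = 34989.

34989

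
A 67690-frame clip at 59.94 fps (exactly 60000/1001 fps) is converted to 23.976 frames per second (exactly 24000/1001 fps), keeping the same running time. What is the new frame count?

Target frames = source frames × (target rate / source rate) = 67690 × (24000/1001)/(60000/1001) = 67690 × 2/5 = 27076.

27076 frames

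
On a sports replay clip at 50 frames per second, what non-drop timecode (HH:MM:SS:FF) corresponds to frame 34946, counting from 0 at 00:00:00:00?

00:11:38:46

34946 ÷ 50 = 698 full seconds, remainder 46 frames.
698 s = 0 h 11 min 38 s.
Timecode: 00:11:38:46.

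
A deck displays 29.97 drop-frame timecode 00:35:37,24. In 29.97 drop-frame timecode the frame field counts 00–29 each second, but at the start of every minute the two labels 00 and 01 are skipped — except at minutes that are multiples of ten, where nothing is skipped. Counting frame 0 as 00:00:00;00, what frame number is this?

64070

As if non-drop at 30 labels/s: (0 × 3600 + 35 × 60 + 37) × 30 + 24 = 64134.
Minute boundaries passed: 35; those not divisible by 10: 35 − 3 = 32; dropped labels = 2 × 32 = 64.
Actual frame index = 64134 − 64 = 64070.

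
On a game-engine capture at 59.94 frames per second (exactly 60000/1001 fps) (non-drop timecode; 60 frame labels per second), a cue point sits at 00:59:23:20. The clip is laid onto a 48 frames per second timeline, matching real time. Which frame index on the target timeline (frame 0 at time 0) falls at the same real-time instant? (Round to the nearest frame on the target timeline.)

Source frame index: (0×3600 + 59×60 + 23) × 60 + 20 = 213800.
Real time: 213800 / (60000/1001) = 1070069/300 s.
Target frame: (1070069/300) × (48) = 4280276/25 ≈ 171211.040 → 171211.

frame 171211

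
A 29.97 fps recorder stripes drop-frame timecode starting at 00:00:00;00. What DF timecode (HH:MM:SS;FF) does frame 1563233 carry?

Ten DF minutes hold 17982 frames, so frame 1563233 lies in block 86 (frames 1546452–1564433) with 16781 frames into that block.
The block's first minute is 1800 frames and the rest 1798 each; 16781 frames reaches minute 9, so 86 × 18 + 9 × 2 = 1566 labels have been skipped so far.
Adding those back, label number 1563233 + 1566 = 1564799 at 30 labels/s is 52159 s + 29 f = 14 h 29 min 19 s frame 29, i.e. 14:29:19;29.

14:29:19;29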